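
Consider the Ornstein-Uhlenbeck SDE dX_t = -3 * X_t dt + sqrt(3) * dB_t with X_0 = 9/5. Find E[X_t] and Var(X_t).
E[X_t] = 9*exp(-3*t)/5; Var(X_t) = 1/2 - exp(-6*t)/2

The OU SDE dX = -theta X dt + sigma dB admits the integrating factor exp(theta t): d(exp(theta t) X_t) = sigma exp(theta t) dB_t. Integrating from 0 to t:
  X_t = x_0 * exp(-theta t) + sigma * int_0^t exp(-theta (t-s)) dB_s.
The Itô integral has mean 0 and (by the Itô isometry) variance sigma^2 * int_0^t exp(-2 theta (t - s)) ds = sigma^2 * (1 - exp(-2 theta t)) / (2 theta).
With theta = 3, sigma = sqrt(3), x_0 = 9/5:
  E[X_t] = 9/5 * exp(-3 t) = 9*exp(-3*t)/5
  Var(X_t) = (sqrt(3))^2 * (1 - exp(-2*3 t)) / (2 * 3) = 1/2 - exp(-6*t)/2.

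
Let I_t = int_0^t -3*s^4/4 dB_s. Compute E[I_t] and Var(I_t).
E[I_t] = 0; Var(I_t) = t^9/16

The Itô integral of a deterministic integrand f(s) has mean 0 because each increment f(s) * (B_{s+ds} - B_s) has mean 0. By the Itô isometry:
  Var( int_0^t f(s) dB_s ) = E[ (int_0^t f(s) dB_s)^2 ] = int_0^t f(s)^2 ds.
Here f(s) = -3*s^4/4, so f(s)^2 = 9*s^8/16. Integrate:
  int_0^t (9*s^8/16) ds = t^9/16.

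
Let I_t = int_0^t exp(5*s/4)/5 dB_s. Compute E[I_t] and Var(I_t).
E[I_t] = 0; Var(I_t) = 2*exp(5*t/2)/125 - 2/125

The Itô integral of a deterministic integrand f(s) has mean 0 because each increment f(s) * (B_{s+ds} - B_s) has mean 0. By the Itô isometry:
  Var( int_0^t f(s) dB_s ) = E[ (int_0^t f(s) dB_s)^2 ] = int_0^t f(s)^2 ds.
Here f(s) = exp(5*s/4)/5, so f(s)^2 = exp(5*s/2)/25. Integrate:
  int_0^t (exp(5*s/2)/25) ds = 2*exp(5*t/2)/125 - 2/125.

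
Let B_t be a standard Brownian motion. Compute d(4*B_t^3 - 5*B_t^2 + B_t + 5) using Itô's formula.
d(4*B_t^3 - 5*B_t^2 + B_t + 5) = (12*B_t - 5) dt + (12*B_t^2 - 10*B_t + 1) dB_t

Itô's formula for f(B_t) gives d f(B_t) = f'(B_t) dB_t + (1/2) f''(B_t) dt. Compute derivatives of f(x) = 4*x^3 - 5*x^2 + x + 5:
  f'(x)  = 12*x^2 - 10*x + 1
  f''(x) = 24*x - 10
Substitute x = B_t and multiply the f'' term by 1/2:
  drift     = (1/2) * (24*x - 10) evaluated at B_t = 12*B_t - 5
  diffusion = (12*x^2 - 10*x + 1) evaluated at B_t = 12*B_t^2 - 10*B_t + 1
Therefore d(4*B_t^3 - 5*B_t^2 + B_t + 5) = (12*B_t - 5) dt + (12*B_t^2 - 10*B_t + 1) dB_t.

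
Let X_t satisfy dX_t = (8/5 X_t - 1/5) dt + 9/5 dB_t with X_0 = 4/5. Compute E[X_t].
E[X_t] = 27*exp(8*t/5)/40 + 1/8

Taking expectations and using E[dB_t] = 0, the mean m(t) = E[X_t] satisfies the ODE m'(t) = a m(t) + b with m(0) = x_0. With a = 8/5, b = -1/5, x_0 = 4/5, the solution is
  m(t) = x_0 * exp(a t) + (b/a) * (exp(a t) - 1)
       = (4/5) * exp((8/5) t) + ((-1/5)/(8/5)) * (exp((8/5) t) - 1)
       = 27*exp(8*t/5)/40 + 1/8.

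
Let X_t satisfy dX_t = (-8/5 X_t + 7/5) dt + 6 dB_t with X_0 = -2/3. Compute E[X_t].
E[X_t] = 7/8 - 37*exp(-8*t/5)/24

Taking expectations and using E[dB_t] = 0, the mean m(t) = E[X_t] satisfies the ODE m'(t) = a m(t) + b with m(0) = x_0. With a = -8/5, b = 7/5, x_0 = -2/3, the solution is
  m(t) = x_0 * exp(a t) + (b/a) * (exp(a t) - 1)
       = (-2/3) * exp((-8/5) t) + ((7/5)/(-8/5)) * (exp((-8/5) t) - 1)
       = 7/8 - 37*exp(-8*t/5)/24.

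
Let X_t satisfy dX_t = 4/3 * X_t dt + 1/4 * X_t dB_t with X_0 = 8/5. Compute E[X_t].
E[X_t] = 8*exp(4*t/3)/5

For GBM dX = mu X dt + sigma X dB with X_0 = x_0, apply Itô to Y = log X: dY = (mu - sigma^2/2) dt + sigma dB, so Y_t = log(x_0) + (mu - sigma^2/2) t + sigma B_t and hence X_t = x_0 * exp((mu - sigma^2/2) t + sigma B_t).
With mu = 4/3, sigma = 1/4, x_0 = 8/5, this gives:
  X_t = 8/5 * exp((125/96) * t + (1/4) * B_t).
Since sigma*B_t ~ Normal(0, sigma^2 t), E[exp(sigma*B_t)] = exp(sigma^2 t / 2); so E[X_t] = x_0 * exp((mu - sigma^2/2) t) * exp(sigma^2 t / 2) = x_0 * exp(mu t) = 8*exp(4*t/3)/5.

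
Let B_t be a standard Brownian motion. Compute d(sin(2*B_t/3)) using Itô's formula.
d(sin(2*B_t/3)) = (-2*sin(2*B_t/3)/9) dt + (2*cos(2*B_t/3)/3) dB_t

Itô's formula for f(B_t) gives d f(B_t) = f'(B_t) dB_t + (1/2) f''(B_t) dt. Compute derivatives of f(x) = sin(2*x/3):
  f'(x)  = 2*cos(2*x/3)/3
  f''(x) = -4*sin(2*x/3)/9
Substitute x = B_t and multiply the f'' term by 1/2:
  drift     = (1/2) * (-4*sin(2*x/3)/9) evaluated at B_t = -2*sin(2*B_t/3)/9
  diffusion = (2*cos(2*x/3)/3) evaluated at B_t = 2*cos(2*B_t/3)/3
Therefore d(sin(2*B_t/3)) = (-2*sin(2*B_t/3)/9) dt + (2*cos(2*B_t/3)/3) dB_t.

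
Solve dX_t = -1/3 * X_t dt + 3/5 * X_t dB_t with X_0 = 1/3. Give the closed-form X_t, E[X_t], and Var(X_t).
X_t = 1/3 * exp((-77/150) t + (3/5) B_t); E[X_t] = exp(-t/3)/3; Var(X_t) = (exp(9*t/25) - 1)*exp(-2*t/3)/9

For GBM dX = mu X dt + sigma X dB with X_0 = x_0, apply Itô to Y = log X: dY = (mu - sigma^2/2) dt + sigma dB, so Y_t = log(x_0) + (mu - sigma^2/2) t + sigma B_t and hence X_t = x_0 * exp((mu - sigma^2/2) t + sigma B_t).
With mu = -1/3, sigma = 3/5, x_0 = 1/3, this gives:
  X_t = 1/3 * exp((-77/150) * t + (3/5) * B_t).
Since sigma*B_t ~ Normal(0, sigma^2 t), E[exp(sigma*B_t)] = exp(sigma^2 t / 2); so E[X_t] = x_0 * exp((mu - sigma^2/2) t) * exp(sigma^2 t / 2) = x_0 * exp(mu t) = exp(-t/3)/3.
Var(X_t) = E[X_t^2] - (E[X_t])^2 = x_0^2 * exp(2 mu t) * (exp(sigma^2 t) - 1) = (exp(9*t/25) - 1)*exp(-2*t/3)/9.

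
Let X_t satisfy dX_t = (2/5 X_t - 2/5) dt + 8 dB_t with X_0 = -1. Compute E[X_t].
E[X_t] = 1 - 2*exp(2*t/5)

Taking expectations and using E[dB_t] = 0, the mean m(t) = E[X_t] satisfies the ODE m'(t) = a m(t) + b with m(0) = x_0. With a = 2/5, b = -2/5, x_0 = -1, the solution is
  m(t) = x_0 * exp(a t) + (b/a) * (exp(a t) - 1)
       = (-1) * exp((2/5) t) + ((-2/5)/(2/5)) * (exp((2/5) t) - 1)
       = 1 - 2*exp(2*t/5).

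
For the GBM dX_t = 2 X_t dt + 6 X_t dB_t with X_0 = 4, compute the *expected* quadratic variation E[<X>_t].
E[<X>_t] = 72*exp(40*t)/5 - 72/5

<X>_t = int_0^t (6 * X_s)^2 ds. Taking expectation inside the integral: E[<X>_t] = 6^2 * int_0^t E[X_s^2] ds. For GBM, E[X_s^2] = x_0^2 * exp((2 mu + sigma^2) s). Integrating:
  E[<X>_t] = 6^2 * 4^2 * (exp((2*2 + 6^2) t) - 1) / (2*2 + 6^2)
           = 6^2 * 4^2 * (exp(40 t) - 1) / 40 = 72*exp(40*t)/5 - 72/5.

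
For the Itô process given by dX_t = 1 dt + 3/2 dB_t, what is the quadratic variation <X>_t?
<X>_t = 9*t/4

For an Itô process dX_t = a(t) dt + b(t) dB_t, the quadratic variation is <X>_t = int_0^t b(s)^2 ds (the drift term does not contribute). Here b(s) = 3/2, so
  b(s)^2 = 9/4.
Integrating from 0 to t:
  <X>_t = int_0^t (9/4) ds = 9*t/4.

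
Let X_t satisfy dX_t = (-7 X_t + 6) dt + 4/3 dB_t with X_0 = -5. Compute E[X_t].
E[X_t] = 6/7 - 41*exp(-7*t)/7

Taking expectations and using E[dB_t] = 0, the mean m(t) = E[X_t] satisfies the ODE m'(t) = a m(t) + b with m(0) = x_0. With a = -7, b = 6, x_0 = -5, the solution is
  m(t) = x_0 * exp(a t) + (b/a) * (exp(a t) - 1)
       = (-5) * exp((-7) t) + (6/(-7)) * (exp((-7) t) - 1)
       = 6/7 - 41*exp(-7*t)/7.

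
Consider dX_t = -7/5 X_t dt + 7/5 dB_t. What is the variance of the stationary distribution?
lim Var(X_t) = 7/10

The OU SDE dX = -theta X dt + sigma dB admits the integrating factor exp(theta t): d(exp(theta t) X_t) = sigma exp(theta t) dB_t. Integrating from 0 to t gives X_t = x_0 * exp(-theta t) + sigma * int_0^t exp(-theta (t-s)) dB_s for any initial x_0. The Itô integral has variance (by the Itô isometry) sigma^2 * int_0^t exp(-2 theta (t - s)) ds = sigma^2 * (1 - exp(-2 theta t)) / (2 theta), independent of x_0.
With theta = 7/5, sigma = 7/5:
  Var(X_t) = (7/5)^2 * (1 - exp(-2*7/5 t)) / (2 * 7/5) = 7/10 - 7*exp(-14*t/5)/10.
As t -> infinity, exp(-2*7/5 t) -> 0, so the stationary variance is sigma^2 / (2 theta) = 7/10.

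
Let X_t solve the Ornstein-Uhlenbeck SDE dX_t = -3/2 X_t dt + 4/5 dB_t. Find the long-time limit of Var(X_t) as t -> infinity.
lim Var(X_t) = 16/75

The OU SDE dX = -theta X dt + sigma dB admits the integrating factor exp(theta t): d(exp(theta t) X_t) = sigma exp(theta t) dB_t. Integrating from 0 to t gives X_t = x_0 * exp(-theta t) + sigma * int_0^t exp(-theta (t-s)) dB_s for any initial x_0. The Itô integral has variance (by the Itô isometry) sigma^2 * int_0^t exp(-2 theta (t - s)) ds = sigma^2 * (1 - exp(-2 theta t)) / (2 theta), independent of x_0.
With theta = 3/2, sigma = 4/5:
  Var(X_t) = (4/5)^2 * (1 - exp(-2*3/2 t)) / (2 * 3/2) = 16/75 - 16*exp(-3*t)/75.
As t -> infinity, exp(-2*3/2 t) -> 0, so the stationary variance is sigma^2 / (2 theta) = 16/75.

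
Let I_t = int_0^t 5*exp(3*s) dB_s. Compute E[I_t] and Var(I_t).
E[I_t] = 0; Var(I_t) = 25*exp(6*t)/6 - 25/6

The Itô integral of a deterministic integrand f(s) has mean 0 because each increment f(s) * (B_{s+ds} - B_s) has mean 0. By the Itô isometry:
  Var( int_0^t f(s) dB_s ) = E[ (int_0^t f(s) dB_s)^2 ] = int_0^t f(s)^2 ds.
Here f(s) = 5*exp(3*s), so f(s)^2 = 25*exp(6*s). Integrate:
  int_0^t (25*exp(6*s)) ds = 25*exp(6*t)/6 - 25/6.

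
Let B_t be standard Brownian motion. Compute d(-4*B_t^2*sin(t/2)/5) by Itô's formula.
d(-4*B_t^2*sin(t/2)/5) = (-2*B_t^2*cos(t/2)/5 - 4*sin(t/2)/5) dt + (-8*B_t*sin(t/2)/5) dB_t

Itô's formula for f(t, x): d f(t, B_t) = (f_t + (1/2) f_xx) dt + f_x dB_t. Compute partials of f(t, x) = -4*x^2*sin(t/2)/5:
  f_t(t,x)  = -2*x^2*cos(t/2)/5
  f_x(t,x)  = -8*x*sin(t/2)/5
  f_xx(t,x) = -8*sin(t/2)/5
Assemble drift = f_t + (1/2) f_xx = -2*x^2*cos(t/2)/5 - 4*sin(t/2)/5 and diffusion = f_x = -8*x*sin(t/2)/5. Substituting x = B_t:
  d(-4*B_t^2*sin(t/2)/5) = (-2*B_t^2*cos(t/2)/5 - 4*sin(t/2)/5) dt + (-8*B_t*sin(t/2)/5) dB_t.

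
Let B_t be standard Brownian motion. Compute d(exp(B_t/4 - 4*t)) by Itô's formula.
d(exp(B_t/4 - 4*t)) = (-127*exp(B_t/4 - 4*t)/32) dt + (exp(B_t/4 - 4*t)/4) dB_t

Itô's formula for f(t, x): d f(t, B_t) = (f_t + (1/2) f_xx) dt + f_x dB_t. Compute partials of f(t, x) = exp(-4*t + x/4):
  f_t(t,x)  = -4*exp(-4*t + x/4)
  f_x(t,x)  = exp(-4*t + x/4)/4
  f_xx(t,x) = exp(-4*t + x/4)/16
Assemble drift = f_t + (1/2) f_xx = -127*exp(-4*t + x/4)/32 and diffusion = f_x = exp(-4*t + x/4)/4. Substituting x = B_t:
  d(exp(B_t/4 - 4*t)) = (-127*exp(B_t/4 - 4*t)/32) dt + (exp(B_t/4 - 4*t)/4) dB_t.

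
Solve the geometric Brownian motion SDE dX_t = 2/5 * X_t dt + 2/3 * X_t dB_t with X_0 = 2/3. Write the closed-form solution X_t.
X_t = 2/3 * exp((8/45) * t + (2/3) * B_t)

For GBM dX = mu X dt + sigma X dB with X_0 = x_0, apply Itô to Y = log X: dY = (mu - sigma^2/2) dt + sigma dB, so Y_t = log(x_0) + (mu - sigma^2/2) t + sigma B_t and hence X_t = x_0 * exp((mu - sigma^2/2) t + sigma B_t).
With mu = 2/5, sigma = 2/3, x_0 = 2/3, this gives:
  X_t = 2/3 * exp((8/45) * t + (2/3) * B_t).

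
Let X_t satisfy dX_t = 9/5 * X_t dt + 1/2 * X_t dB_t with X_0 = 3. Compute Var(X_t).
Var(X_t) = 9*(exp(t/4) - 1)*exp(18*t/5)

For GBM dX = mu X dt + sigma X dB with X_0 = x_0, apply Itô to Y = log X: dY = (mu - sigma^2/2) dt + sigma dB, so Y_t = log(x_0) + (mu - sigma^2/2) t + sigma B_t and hence X_t = x_0 * exp((mu - sigma^2/2) t + sigma B_t).
With mu = 9/5, sigma = 1/2, x_0 = 3, this gives:
  X_t = 3 * exp((67/40) * t + (1/2) * B_t).
Since sigma*B_t ~ Normal(0, sigma^2 t), E[exp(sigma*B_t)] = exp(sigma^2 t / 2); so E[X_t] = x_0 * exp((mu - sigma^2/2) t) * exp(sigma^2 t / 2) = x_0 * exp(mu t) = 3*exp(9*t/5).
Var(X_t) = E[X_t^2] - (E[X_t])^2 = x_0^2 * exp(2 mu t) * (exp(sigma^2 t) - 1) = 9*(exp(t/4) - 1)*exp(18*t/5).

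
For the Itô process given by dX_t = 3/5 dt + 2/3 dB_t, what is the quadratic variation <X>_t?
<X>_t = 4*t/9

For an Itô process dX_t = a(t) dt + b(t) dB_t, the quadratic variation is <X>_t = int_0^t b(s)^2 ds (the drift term does not contribute). Here b(s) = 2/3, so
  b(s)^2 = 4/9.
Integrating from 0 to t:
  <X>_t = int_0^t (4/9) ds = 4*t/9.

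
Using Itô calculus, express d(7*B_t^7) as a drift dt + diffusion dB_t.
d(7*B_t^7) = (147*B_t^5) dt + (49*B_t^6) dB_t

Itô's formula for f(B_t) gives d f(B_t) = f'(B_t) dB_t + (1/2) f''(B_t) dt. Compute derivatives of f(x) = 7*x^7:
  f'(x)  = 49*x^6
  f''(x) = 294*x^5
Substitute x = B_t and multiply the f'' term by 1/2:
  drift     = (1/2) * (294*x^5) evaluated at B_t = 147*B_t^5
  diffusion = (49*x^6) evaluated at B_t = 49*B_t^6
Therefore d(7*B_t^7) = (147*B_t^5) dt + (49*B_t^6) dB_t.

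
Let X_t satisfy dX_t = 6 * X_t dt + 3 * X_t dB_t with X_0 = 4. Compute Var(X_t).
Var(X_t) = 16*(exp(9*t) - 1)*exp(12*t)

For GBM dX = mu X dt + sigma X dB with X_0 = x_0, apply Itô to Y = log X: dY = (mu - sigma^2/2) dt + sigma dB, so Y_t = log(x_0) + (mu - sigma^2/2) t + sigma B_t and hence X_t = x_0 * exp((mu - sigma^2/2) t + sigma B_t).
With mu = 6, sigma = 3, x_0 = 4, this gives:
  X_t = 4 * exp((3/2) * t + (3) * B_t).
Since sigma*B_t ~ Normal(0, sigma^2 t), E[exp(sigma*B_t)] = exp(sigma^2 t / 2); so E[X_t] = x_0 * exp((mu - sigma^2/2) t) * exp(sigma^2 t / 2) = x_0 * exp(mu t) = 4*exp(6*t).
Var(X_t) = E[X_t^2] - (E[X_t])^2 = x_0^2 * exp(2 mu t) * (exp(sigma^2 t) - 1) = 16*(exp(9*t) - 1)*exp(12*t).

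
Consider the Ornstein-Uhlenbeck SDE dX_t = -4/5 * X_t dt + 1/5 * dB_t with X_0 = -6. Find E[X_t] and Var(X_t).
E[X_t] = -6*exp(-4*t/5); Var(X_t) = 1/40 - exp(-8*t/5)/40

The OU SDE dX = -theta X dt + sigma dB admits the integrating factor exp(theta t): d(exp(theta t) X_t) = sigma exp(theta t) dB_t. Integrating from 0 to t:
  X_t = x_0 * exp(-theta t) + sigma * int_0^t exp(-theta (t-s)) dB_s.
The Itô integral has mean 0 and (by the Itô isometry) variance sigma^2 * int_0^t exp(-2 theta (t - s)) ds = sigma^2 * (1 - exp(-2 theta t)) / (2 theta).
With theta = 4/5, sigma = 1/5, x_0 = -6:
  E[X_t] = -6 * exp(-4/5 t) = -6*exp(-4*t/5)
  Var(X_t) = (1/5)^2 * (1 - exp(-2*4/5 t)) / (2 * 4/5) = 1/40 - exp(-8*t/5)/40.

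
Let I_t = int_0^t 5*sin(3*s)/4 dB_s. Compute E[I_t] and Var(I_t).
E[I_t] = 0; Var(I_t) = 25*t/32 - 25*sin(6*t)/192

The Itô integral of a deterministic integrand f(s) has mean 0 because each increment f(s) * (B_{s+ds} - B_s) has mean 0. By the Itô isometry:
  Var( int_0^t f(s) dB_s ) = E[ (int_0^t f(s) dB_s)^2 ] = int_0^t f(s)^2 ds.
Here f(s) = 5*sin(3*s)/4, so f(s)^2 = 25*sin(3*s)^2/16. Integrate:
  int_0^t (25*sin(3*s)^2/16) ds = 25*t/32 - 25*sin(6*t)/192.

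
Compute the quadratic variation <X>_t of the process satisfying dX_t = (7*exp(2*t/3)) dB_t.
<X>_t = 147*exp(4*t/3)/4 - 147/4

For an Itô process dX_t = a(t) dt + b(t) dB_t, the quadratic variation is <X>_t = int_0^t b(s)^2 ds (the drift term does not contribute). Here b(s) = 7*exp(2*s/3), so
  b(s)^2 = 49*exp(4*s/3).
Integrating from 0 to t:
  <X>_t = int_0^t (49*exp(4*s/3)) ds = 147*exp(4*t/3)/4 - 147/4.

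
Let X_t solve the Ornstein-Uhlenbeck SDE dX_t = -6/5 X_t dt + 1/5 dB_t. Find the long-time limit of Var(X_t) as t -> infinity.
lim Var(X_t) = 1/60

The OU SDE dX = -theta X dt + sigma dB admits the integrating factor exp(theta t): d(exp(theta t) X_t) = sigma exp(theta t) dB_t. Integrating from 0 to t gives X_t = x_0 * exp(-theta t) + sigma * int_0^t exp(-theta (t-s)) dB_s for any initial x_0. The Itô integral has variance (by the Itô isometry) sigma^2 * int_0^t exp(-2 theta (t - s)) ds = sigma^2 * (1 - exp(-2 theta t)) / (2 theta), independent of x_0.
With theta = 6/5, sigma = 1/5:
  Var(X_t) = (1/5)^2 * (1 - exp(-2*6/5 t)) / (2 * 6/5) = 1/60 - exp(-12*t/5)/60.
As t -> infinity, exp(-2*6/5 t) -> 0, so the stationary variance is sigma^2 / (2 theta) = 1/60.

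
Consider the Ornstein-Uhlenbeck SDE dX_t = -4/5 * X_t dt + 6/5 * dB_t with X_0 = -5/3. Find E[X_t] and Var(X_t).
E[X_t] = -5*exp(-4*t/5)/3; Var(X_t) = 9/10 - 9*exp(-8*t/5)/10

The OU SDE dX = -theta X dt + sigma dB admits the integrating factor exp(theta t): d(exp(theta t) X_t) = sigma exp(theta t) dB_t. Integrating from 0 to t:
  X_t = x_0 * exp(-theta t) + sigma * int_0^t exp(-theta (t-s)) dB_s.
The Itô integral has mean 0 and (by the Itô isometry) variance sigma^2 * int_0^t exp(-2 theta (t - s)) ds = sigma^2 * (1 - exp(-2 theta t)) / (2 theta).
With theta = 4/5, sigma = 6/5, x_0 = -5/3:
  E[X_t] = -5/3 * exp(-4/5 t) = -5*exp(-4*t/5)/3
  Var(X_t) = (6/5)^2 * (1 - exp(-2*4/5 t)) / (2 * 4/5) = 9/10 - 9*exp(-8*t/5)/10.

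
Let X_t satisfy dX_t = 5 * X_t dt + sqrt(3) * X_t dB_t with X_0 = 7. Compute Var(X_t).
Var(X_t) = 49*(exp(3*t) - 1)*exp(10*t)

For GBM dX = mu X dt + sigma X dB with X_0 = x_0, apply Itô to Y = log X: dY = (mu - sigma^2/2) dt + sigma dB, so Y_t = log(x_0) + (mu - sigma^2/2) t + sigma B_t and hence X_t = x_0 * exp((mu - sigma^2/2) t + sigma B_t).
With mu = 5, sigma = sqrt(3), x_0 = 7, this gives:
  X_t = 7 * exp((7/2) * t + (sqrt(3)) * B_t).
Since sigma*B_t ~ Normal(0, sigma^2 t), E[exp(sigma*B_t)] = exp(sigma^2 t / 2); so E[X_t] = x_0 * exp((mu - sigma^2/2) t) * exp(sigma^2 t / 2) = x_0 * exp(mu t) = 7*exp(5*t).
Var(X_t) = E[X_t^2] - (E[X_t])^2 = x_0^2 * exp(2 mu t) * (exp(sigma^2 t) - 1) = 49*(exp(3*t) - 1)*exp(10*t).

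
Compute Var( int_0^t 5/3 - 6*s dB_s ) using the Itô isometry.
Var = t*(108*t^2 - 90*t + 25)/9

The Itô integral of a deterministic integrand f(s) has mean 0 because each increment f(s) * (B_{s+ds} - B_s) has mean 0. By the Itô isometry:
  Var( int_0^t f(s) dB_s ) = E[ (int_0^t f(s) dB_s)^2 ] = int_0^t f(s)^2 ds.
Here f(s) = 5/3 - 6*s, so f(s)^2 = (18*s - 5)^2/9. Integrate:
  int_0^t ((18*s - 5)^2/9) ds = t*(108*t^2 - 90*t + 25)/9.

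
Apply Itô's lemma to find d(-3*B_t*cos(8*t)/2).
d(-3*B_t*cos(8*t)/2) = (12*B_t*sin(8*t)) dt + (-3*cos(8*t)/2) dB_t

Itô's formula for f(t, x): d f(t, B_t) = (f_t + (1/2) f_xx) dt + f_x dB_t. Compute partials of f(t, x) = -3*x*cos(8*t)/2:
  f_t(t,x)  = 12*x*sin(8*t)
  f_x(t,x)  = -3*cos(8*t)/2
  f_xx(t,x) = 0
Assemble drift = f_t + (1/2) f_xx = 12*x*sin(8*t) and diffusion = f_x = -3*cos(8*t)/2. Substituting x = B_t:
  d(-3*B_t*cos(8*t)/2) = (12*B_t*sin(8*t)) dt + (-3*cos(8*t)/2) dB_t.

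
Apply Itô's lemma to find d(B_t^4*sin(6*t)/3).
d(B_t^4*sin(6*t)/3) = (2*B_t^2*(B_t^2*cos(6*t) + sin(6*t))) dt + (4*B_t^3*sin(6*t)/3) dB_t

Itô's formula for f(t, x): d f(t, B_t) = (f_t + (1/2) f_xx) dt + f_x dB_t. Compute partials of f(t, x) = x^4*sin(6*t)/3:
  f_t(t,x)  = 2*x^4*cos(6*t)
  f_x(t,x)  = 4*x^3*sin(6*t)/3
  f_xx(t,x) = 4*x^2*sin(6*t)
Assemble drift = f_t + (1/2) f_xx = 2*x^2*(x^2*cos(6*t) + sin(6*t)) and diffusion = f_x = 4*x^3*sin(6*t)/3. Substituting x = B_t:
  d(B_t^4*sin(6*t)/3) = (2*B_t^2*(B_t^2*cos(6*t) + sin(6*t))) dt + (4*B_t^3*sin(6*t)/3) dB_t.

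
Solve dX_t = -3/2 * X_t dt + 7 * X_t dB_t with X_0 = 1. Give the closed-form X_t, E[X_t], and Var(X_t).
X_t = 1 * exp((-26) t + (7) B_t); E[X_t] = exp(-3*t/2); Var(X_t) = (exp(49*t) - 1)*exp(-3*t)

For GBM dX = mu X dt + sigma X dB with X_0 = x_0, apply Itô to Y = log X: dY = (mu - sigma^2/2) dt + sigma dB, so Y_t = log(x_0) + (mu - sigma^2/2) t + sigma B_t and hence X_t = x_0 * exp((mu - sigma^2/2) t + sigma B_t).
With mu = -3/2, sigma = 7, x_0 = 1, this gives:
  X_t = 1 * exp((-26) * t + (7) * B_t).
Since sigma*B_t ~ Normal(0, sigma^2 t), E[exp(sigma*B_t)] = exp(sigma^2 t / 2); so E[X_t] = x_0 * exp((mu - sigma^2/2) t) * exp(sigma^2 t / 2) = x_0 * exp(mu t) = exp(-3*t/2).
Var(X_t) = E[X_t^2] - (E[X_t])^2 = x_0^2 * exp(2 mu t) * (exp(sigma^2 t) - 1) = (exp(49*t) - 1)*exp(-3*t).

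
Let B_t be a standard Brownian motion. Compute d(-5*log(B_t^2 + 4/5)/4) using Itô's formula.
d(-5*log(B_t^2 + 4/5)/4) = (25*(5*B_t^2 - 4)/(4*(5*B_t^2 + 4)^2)) dt + (-25*B_t/(10*B_t^2 + 8)) dB_t

Itô's formula for f(B_t) gives d f(B_t) = f'(B_t) dB_t + (1/2) f''(B_t) dt. Compute derivatives of f(x) = -5*log(x^2 + 4/5)/4:
  f'(x)  = -25*x/(10*x^2 + 8)
  f''(x) = 25*(5*x^2 - 4)/(2*(5*x^2 + 4)^2)
Substitute x = B_t and multiply the f'' term by 1/2:
  drift     = (1/2) * (25*(5*x^2 - 4)/(2*(5*x^2 + 4)^2)) evaluated at B_t = 25*(5*B_t^2 - 4)/(4*(5*B_t^2 + 4)^2)
  diffusion = (-25*x/(10*x^2 + 8)) evaluated at B_t = -25*B_t/(10*B_t^2 + 8)
Therefore d(-5*log(B_t^2 + 4/5)/4) = (25*(5*B_t^2 - 4)/(4*(5*B_t^2 + 4)^2)) dt + (-25*B_t/(10*B_t^2 + 8)) dB_t.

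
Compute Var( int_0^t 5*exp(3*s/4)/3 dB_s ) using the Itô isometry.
Var = 50*exp(3*t/2)/27 - 50/27

The Itô integral of a deterministic integrand f(s) has mean 0 because each increment f(s) * (B_{s+ds} - B_s) has mean 0. By the Itô isometry:
  Var( int_0^t f(s) dB_s ) = E[ (int_0^t f(s) dB_s)^2 ] = int_0^t f(s)^2 ds.
Here f(s) = 5*exp(3*s/4)/3, so f(s)^2 = 25*exp(3*s/2)/9. Integrate:
  int_0^t (25*exp(3*s/2)/9) ds = 50*exp(3*t/2)/27 - 50/27.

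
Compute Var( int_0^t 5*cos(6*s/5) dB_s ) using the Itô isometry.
Var = 25*t/2 + 125*sin(12*t/5)/24

The Itô integral of a deterministic integrand f(s) has mean 0 because each increment f(s) * (B_{s+ds} - B_s) has mean 0. By the Itô isometry:
  Var( int_0^t f(s) dB_s ) = E[ (int_0^t f(s) dB_s)^2 ] = int_0^t f(s)^2 ds.
Here f(s) = 5*cos(6*s/5), so f(s)^2 = 25*cos(6*s/5)^2. Integrate:
  int_0^t (25*cos(6*s/5)^2) ds = 25*t/2 + 125*sin(12*t/5)/24.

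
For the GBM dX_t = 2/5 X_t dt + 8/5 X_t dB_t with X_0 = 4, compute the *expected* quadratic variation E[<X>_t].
E[<X>_t] = 256*exp(84*t/25)/21 - 256/21

<X>_t = int_0^t ((8/5) * X_s)^2 ds. Taking expectation inside the integral: E[<X>_t] = (8/5)^2 * int_0^t E[X_s^2] ds. For GBM, E[X_s^2] = x_0^2 * exp((2 mu + sigma^2) s). Integrating:
  E[<X>_t] = (8/5)^2 * 4^2 * (exp((2*(2/5) + (8/5)^2) t) - 1) / (2*(2/5) + (8/5)^2)
           = (8/5)^2 * 4^2 * (exp((84/25) t) - 1) / (84/25) = 256*exp(84*t/25)/21 - 256/21.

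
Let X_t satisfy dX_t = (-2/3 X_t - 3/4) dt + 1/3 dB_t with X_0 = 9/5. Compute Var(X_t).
Var(X_t) = 1/12 - exp(-4*t/3)/12

The variance V(t) = Var(X_t) satisfies V'(t) = 2 a V(t) + c^2 with V(0) = 0 (drift coefficient is linear in X, diffusion is constant). With a = -2/3, c = 1/3, the solution is
  V(t) = (c^2 / (2 a)) * (exp(2 a t) - 1)
       = ((1/3)^2 / (2*(-2/3))) * (exp((-4/3) t) - 1)
       = 1/12 - exp(-4*t/3)/12.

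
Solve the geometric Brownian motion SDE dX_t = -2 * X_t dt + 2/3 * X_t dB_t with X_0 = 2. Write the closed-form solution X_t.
X_t = 2 * exp((-20/9) * t + (2/3) * B_t)

For GBM dX = mu X dt + sigma X dB with X_0 = x_0, apply Itô to Y = log X: dY = (mu - sigma^2/2) dt + sigma dB, so Y_t = log(x_0) + (mu - sigma^2/2) t + sigma B_t and hence X_t = x_0 * exp((mu - sigma^2/2) t + sigma B_t).
With mu = -2, sigma = 2/3, x_0 = 2, this gives:
  X_t = 2 * exp((-20/9) * t + (2/3) * B_t).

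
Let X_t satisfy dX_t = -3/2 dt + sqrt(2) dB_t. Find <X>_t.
<X>_t = 2*t

For an Itô process dX_t = a(t) dt + b(t) dB_t, the quadratic variation is <X>_t = int_0^t b(s)^2 ds (the drift term does not contribute). Here b(s) = sqrt(2), so
  b(s)^2 = 2.
Integrating from 0 to t:
  <X>_t = int_0^t (2) ds = 2*t.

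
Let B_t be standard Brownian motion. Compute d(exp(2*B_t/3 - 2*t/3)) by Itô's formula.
d(exp(2*B_t/3 - 2*t/3)) = (-4*exp(2*B_t/3 - 2*t/3)/9) dt + (2*exp(2*B_t/3 - 2*t/3)/3) dB_t

Itô's formula for f(t, x): d f(t, B_t) = (f_t + (1/2) f_xx) dt + f_x dB_t. Compute partials of f(t, x) = exp(-2*t/3 + 2*x/3):
  f_t(t,x)  = -2*exp(-2*t/3 + 2*x/3)/3
  f_x(t,x)  = 2*exp(-2*t/3 + 2*x/3)/3
  f_xx(t,x) = 4*exp(-2*t/3 + 2*x/3)/9
Assemble drift = f_t + (1/2) f_xx = -4*exp(-2*t/3 + 2*x/3)/9 and diffusion = f_x = 2*exp(-2*t/3 + 2*x/3)/3. Substituting x = B_t:
  d(exp(2*B_t/3 - 2*t/3)) = (-4*exp(2*B_t/3 - 2*t/3)/9) dt + (2*exp(2*B_t/3 - 2*t/3)/3) dB_t.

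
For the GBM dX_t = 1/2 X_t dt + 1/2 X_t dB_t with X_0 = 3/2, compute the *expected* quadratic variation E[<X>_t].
E[<X>_t] = 9*exp(5*t/4)/20 - 9/20

<X>_t = int_0^t ((1/2) * X_s)^2 ds. Taking expectation inside the integral: E[<X>_t] = (1/2)^2 * int_0^t E[X_s^2] ds. For GBM, E[X_s^2] = x_0^2 * exp((2 mu + sigma^2) s). Integrating:
  E[<X>_t] = (1/2)^2 * (3/2)^2 * (exp((2*(1/2) + (1/2)^2) t) - 1) / (2*(1/2) + (1/2)^2)
           = (1/2)^2 * (3/2)^2 * (exp((5/4) t) - 1) / (5/4) = 9*exp(5*t/4)/20 - 9/20.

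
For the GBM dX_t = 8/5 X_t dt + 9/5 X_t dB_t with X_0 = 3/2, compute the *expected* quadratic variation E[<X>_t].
E[<X>_t] = 729*exp(161*t/25)/644 - 729/644

<X>_t = int_0^t ((9/5) * X_s)^2 ds. Taking expectation inside the integral: E[<X>_t] = (9/5)^2 * int_0^t E[X_s^2] ds. For GBM, E[X_s^2] = x_0^2 * exp((2 mu + sigma^2) s). Integrating:
  E[<X>_t] = (9/5)^2 * (3/2)^2 * (exp((2*(8/5) + (9/5)^2) t) - 1) / (2*(8/5) + (9/5)^2)
           = (9/5)^2 * (3/2)^2 * (exp((161/25) t) - 1) / (161/25) = 729*exp(161*t/25)/644 - 729/644.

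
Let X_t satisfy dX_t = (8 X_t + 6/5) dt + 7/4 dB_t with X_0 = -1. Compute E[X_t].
E[X_t] = -17*exp(8*t)/20 - 3/20

Taking expectations and using E[dB_t] = 0, the mean m(t) = E[X_t] satisfies the ODE m'(t) = a m(t) + b with m(0) = x_0. With a = 8, b = 6/5, x_0 = -1, the solution is
  m(t) = x_0 * exp(a t) + (b/a) * (exp(a t) - 1)
       = (-1) * exp(8 t) + ((6/5)/8) * (exp(8 t) - 1)
       = -17*exp(8*t)/20 - 3/20.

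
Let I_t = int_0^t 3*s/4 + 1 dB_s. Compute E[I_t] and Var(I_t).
E[I_t] = 0; Var(I_t) = t*(3*t^2 + 12*t + 16)/16

The Itô integral of a deterministic integrand f(s) has mean 0 because each increment f(s) * (B_{s+ds} - B_s) has mean 0. By the Itô isometry:
  Var( int_0^t f(s) dB_s ) = E[ (int_0^t f(s) dB_s)^2 ] = int_0^t f(s)^2 ds.
Here f(s) = 3*s/4 + 1, so f(s)^2 = (3*s + 4)^2/16. Integrate:
  int_0^t ((3*s + 4)^2/16) ds = t*(3*t^2 + 12*t + 16)/16.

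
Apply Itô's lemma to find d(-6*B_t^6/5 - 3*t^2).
d(-6*B_t^6/5 - 3*t^2) = (-18*B_t^4 - 6*t) dt + (-36*B_t^5/5) dB_t

Itô's formula for f(t, x): d f(t, B_t) = (f_t + (1/2) f_xx) dt + f_x dB_t. Compute partials of f(t, x) = -3*t^2 - 6*x^6/5:
  f_t(t,x)  = -6*t
  f_x(t,x)  = -36*x^5/5
  f_xx(t,x) = -36*x^4
Assemble drift = f_t + (1/2) f_xx = -6*t - 18*x^4 and diffusion = f_x = -36*x^5/5. Substituting x = B_t:
  d(-6*B_t^6/5 - 3*t^2) = (-18*B_t^4 - 6*t) dt + (-36*B_t^5/5) dB_t.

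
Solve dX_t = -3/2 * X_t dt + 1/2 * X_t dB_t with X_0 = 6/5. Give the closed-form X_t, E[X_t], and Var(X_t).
X_t = 6/5 * exp((-13/8) t + (1/2) B_t); E[X_t] = 6*exp(-3*t/2)/5; Var(X_t) = (36*exp(t/4) - 36)*exp(-3*t)/25

For GBM dX = mu X dt + sigma X dB with X_0 = x_0, apply Itô to Y = log X: dY = (mu - sigma^2/2) dt + sigma dB, so Y_t = log(x_0) + (mu - sigma^2/2) t + sigma B_t and hence X_t = x_0 * exp((mu - sigma^2/2) t + sigma B_t).
With mu = -3/2, sigma = 1/2, x_0 = 6/5, this gives:
  X_t = 6/5 * exp((-13/8) * t + (1/2) * B_t).
Since sigma*B_t ~ Normal(0, sigma^2 t), E[exp(sigma*B_t)] = exp(sigma^2 t / 2); so E[X_t] = x_0 * exp((mu - sigma^2/2) t) * exp(sigma^2 t / 2) = x_0 * exp(mu t) = 6*exp(-3*t/2)/5.
Var(X_t) = E[X_t^2] - (E[X_t])^2 = x_0^2 * exp(2 mu t) * (exp(sigma^2 t) - 1) = (36*exp(t/4) - 36)*exp(-3*t)/25.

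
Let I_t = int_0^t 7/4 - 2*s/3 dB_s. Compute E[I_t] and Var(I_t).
E[I_t] = 0; Var(I_t) = t*(64*t^2 - 504*t + 1323)/432

The Itô integral of a deterministic integrand f(s) has mean 0 because each increment f(s) * (B_{s+ds} - B_s) has mean 0. By the Itô isometry:
  Var( int_0^t f(s) dB_s ) = E[ (int_0^t f(s) dB_s)^2 ] = int_0^t f(s)^2 ds.
Here f(s) = 7/4 - 2*s/3, so f(s)^2 = (8*s - 21)^2/144. Integrate:
  int_0^t ((8*s - 21)^2/144) ds = t*(64*t^2 - 504*t + 1323)/432.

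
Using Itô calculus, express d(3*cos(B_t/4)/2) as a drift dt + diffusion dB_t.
d(3*cos(B_t/4)/2) = (-3*cos(B_t/4)/64) dt + (-3*sin(B_t/4)/8) dB_t

Itô's formula for f(B_t) gives d f(B_t) = f'(B_t) dB_t + (1/2) f''(B_t) dt. Compute derivatives of f(x) = 3*cos(x/4)/2:
  f'(x)  = -3*sin(x/4)/8
  f''(x) = -3*cos(x/4)/32
Substitute x = B_t and multiply the f'' term by 1/2:
  drift     = (1/2) * (-3*cos(x/4)/32) evaluated at B_t = -3*cos(B_t/4)/64
  diffusion = (-3*sin(x/4)/8) evaluated at B_t = -3*sin(B_t/4)/8
Therefore d(3*cos(B_t/4)/2) = (-3*cos(B_t/4)/64) dt + (-3*sin(B_t/4)/8) dB_t.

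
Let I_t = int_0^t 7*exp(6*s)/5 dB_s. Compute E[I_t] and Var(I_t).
E[I_t] = 0; Var(I_t) = 49*exp(12*t)/300 - 49/300

The Itô integral of a deterministic integrand f(s) has mean 0 because each increment f(s) * (B_{s+ds} - B_s) has mean 0. By the Itô isometry:
  Var( int_0^t f(s) dB_s ) = E[ (int_0^t f(s) dB_s)^2 ] = int_0^t f(s)^2 ds.
Here f(s) = 7*exp(6*s)/5, so f(s)^2 = 49*exp(12*s)/25. Integrate:
  int_0^t (49*exp(12*s)/25) ds = 49*exp(12*t)/300 - 49/300.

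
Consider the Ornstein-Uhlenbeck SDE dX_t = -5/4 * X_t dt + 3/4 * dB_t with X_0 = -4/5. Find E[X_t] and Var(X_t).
E[X_t] = -4*exp(-5*t/4)/5; Var(X_t) = 9/40 - 9*exp(-5*t/2)/40

The OU SDE dX = -theta X dt + sigma dB admits the integrating factor exp(theta t): d(exp(theta t) X_t) = sigma exp(theta t) dB_t. Integrating from 0 to t:
  X_t = x_0 * exp(-theta t) + sigma * int_0^t exp(-theta (t-s)) dB_s.
The Itô integral has mean 0 and (by the Itô isometry) variance sigma^2 * int_0^t exp(-2 theta (t - s)) ds = sigma^2 * (1 - exp(-2 theta t)) / (2 theta).
With theta = 5/4, sigma = 3/4, x_0 = -4/5:
  E[X_t] = -4/5 * exp(-5/4 t) = -4*exp(-5*t/4)/5
  Var(X_t) = (3/4)^2 * (1 - exp(-2*5/4 t)) / (2 * 5/4) = 9/40 - 9*exp(-5*t/2)/40.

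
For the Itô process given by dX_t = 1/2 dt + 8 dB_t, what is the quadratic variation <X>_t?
<X>_t = 64*t

For an Itô process dX_t = a(t) dt + b(t) dB_t, the quadratic variation is <X>_t = int_0^t b(s)^2 ds (the drift term does not contribute). Here b(s) = 8, so
  b(s)^2 = 64.
Integrating from 0 to t:
  <X>_t = int_0^t (64) ds = 64*t.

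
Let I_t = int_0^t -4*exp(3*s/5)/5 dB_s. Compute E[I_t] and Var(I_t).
E[I_t] = 0; Var(I_t) = 8*exp(6*t/5)/15 - 8/15

The Itô integral of a deterministic integrand f(s) has mean 0 because each increment f(s) * (B_{s+ds} - B_s) has mean 0. By the Itô isometry:
  Var( int_0^t f(s) dB_s ) = E[ (int_0^t f(s) dB_s)^2 ] = int_0^t f(s)^2 ds.
Here f(s) = -4*exp(3*s/5)/5, so f(s)^2 = 16*exp(6*s/5)/25. Integrate:
  int_0^t (16*exp(6*s/5)/25) ds = 8*exp(6*t/5)/15 - 8/15.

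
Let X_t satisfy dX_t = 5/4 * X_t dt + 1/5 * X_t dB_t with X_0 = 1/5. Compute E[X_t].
E[X_t] = exp(5*t/4)/5

For GBM dX = mu X dt + sigma X dB with X_0 = x_0, apply Itô to Y = log X: dY = (mu - sigma^2/2) dt + sigma dB, so Y_t = log(x_0) + (mu - sigma^2/2) t + sigma B_t and hence X_t = x_0 * exp((mu - sigma^2/2) t + sigma B_t).
With mu = 5/4, sigma = 1/5, x_0 = 1/5, this gives:
  X_t = 1/5 * exp((123/100) * t + (1/5) * B_t).
Since sigma*B_t ~ Normal(0, sigma^2 t), E[exp(sigma*B_t)] = exp(sigma^2 t / 2); so E[X_t] = x_0 * exp((mu - sigma^2/2) t) * exp(sigma^2 t / 2) = x_0 * exp(mu t) = exp(5*t/4)/5.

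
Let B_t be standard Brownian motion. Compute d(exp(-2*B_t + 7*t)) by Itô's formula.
d(exp(-2*B_t + 7*t)) = (9*exp(-2*B_t + 7*t)) dt + (-2*exp(-2*B_t + 7*t)) dB_t

Itô's formula for f(t, x): d f(t, B_t) = (f_t + (1/2) f_xx) dt + f_x dB_t. Compute partials of f(t, x) = exp(7*t - 2*x):
  f_t(t,x)  = 7*exp(7*t - 2*x)
  f_x(t,x)  = -2*exp(7*t - 2*x)
  f_xx(t,x) = 4*exp(7*t - 2*x)
Assemble drift = f_t + (1/2) f_xx = 9*exp(7*t - 2*x) and diffusion = f_x = -2*exp(7*t - 2*x). Substituting x = B_t:
  d(exp(-2*B_t + 7*t)) = (9*exp(-2*B_t + 7*t)) dt + (-2*exp(-2*B_t + 7*t)) dB_t.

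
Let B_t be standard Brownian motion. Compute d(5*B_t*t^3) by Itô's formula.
d(5*B_t*t^3) = (15*B_t*t^2) dt + (5*t^3) dB_t

Itô's formula for f(t, x): d f(t, B_t) = (f_t + (1/2) f_xx) dt + f_x dB_t. Compute partials of f(t, x) = 5*t^3*x:
  f_t(t,x)  = 15*t^2*x
  f_x(t,x)  = 5*t^3
  f_xx(t,x) = 0
Assemble drift = f_t + (1/2) f_xx = 15*t^2*x and diffusion = f_x = 5*t^3. Substituting x = B_t:
  d(5*B_t*t^3) = (15*B_t*t^2) dt + (5*t^3) dB_t.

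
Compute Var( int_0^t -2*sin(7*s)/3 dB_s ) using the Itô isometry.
Var = 2*t/9 - sin(14*t)/63

The Itô integral of a deterministic integrand f(s) has mean 0 because each increment f(s) * (B_{s+ds} - B_s) has mean 0. By the Itô isometry:
  Var( int_0^t f(s) dB_s ) = E[ (int_0^t f(s) dB_s)^2 ] = int_0^t f(s)^2 ds.
Here f(s) = -2*sin(7*s)/3, so f(s)^2 = 4*sin(7*s)^2/9. Integrate:
  int_0^t (4*sin(7*s)^2/9) ds = 2*t/9 - sin(14*t)/63.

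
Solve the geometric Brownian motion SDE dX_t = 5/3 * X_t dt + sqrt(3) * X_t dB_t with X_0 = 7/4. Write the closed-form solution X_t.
X_t = 7/4 * exp((1/6) * t + (sqrt(3)) * B_t)

For GBM dX = mu X dt + sigma X dB with X_0 = x_0, apply Itô to Y = log X: dY = (mu - sigma^2/2) dt + sigma dB, so Y_t = log(x_0) + (mu - sigma^2/2) t + sigma B_t and hence X_t = x_0 * exp((mu - sigma^2/2) t + sigma B_t).
With mu = 5/3, sigma = sqrt(3), x_0 = 7/4, this gives:
  X_t = 7/4 * exp((1/6) * t + (sqrt(3)) * B_t).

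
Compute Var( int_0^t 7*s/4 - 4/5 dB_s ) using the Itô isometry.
Var = t*(1225*t^2 - 1680*t + 768)/1200

The Itô integral of a deterministic integrand f(s) has mean 0 because each increment f(s) * (B_{s+ds} - B_s) has mean 0. By the Itô isometry:
  Var( int_0^t f(s) dB_s ) = E[ (int_0^t f(s) dB_s)^2 ] = int_0^t f(s)^2 ds.
Here f(s) = 7*s/4 - 4/5, so f(s)^2 = (35*s - 16)^2/400. Integrate:
  int_0^t ((35*s - 16)^2/400) ds = t*(1225*t^2 - 1680*t + 768)/1200.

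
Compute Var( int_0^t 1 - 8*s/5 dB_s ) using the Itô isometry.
Var = t*(64*t^2 - 120*t + 75)/75

The Itô integral of a deterministic integrand f(s) has mean 0 because each increment f(s) * (B_{s+ds} - B_s) has mean 0. By the Itô isometry:
  Var( int_0^t f(s) dB_s ) = E[ (int_0^t f(s) dB_s)^2 ] = int_0^t f(s)^2 ds.
Here f(s) = 1 - 8*s/5, so f(s)^2 = (8*s - 5)^2/25. Integrate:
  int_0^t ((8*s - 5)^2/25) ds = t*(64*t^2 - 120*t + 75)/75.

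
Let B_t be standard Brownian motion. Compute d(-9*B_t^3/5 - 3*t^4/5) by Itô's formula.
d(-9*B_t^3/5 - 3*t^4/5) = (-27*B_t/5 - 12*t^3/5) dt + (-27*B_t^2/5) dB_t

Itô's formula for f(t, x): d f(t, B_t) = (f_t + (1/2) f_xx) dt + f_x dB_t. Compute partials of f(t, x) = -3*t^4/5 - 9*x^3/5:
  f_t(t,x)  = -12*t^3/5
  f_x(t,x)  = -27*x^2/5
  f_xx(t,x) = -54*x/5
Assemble drift = f_t + (1/2) f_xx = -12*t^3/5 - 27*x/5 and diffusion = f_x = -27*x^2/5. Substituting x = B_t:
  d(-9*B_t^3/5 - 3*t^4/5) = (-27*B_t/5 - 12*t^3/5) dt + (-27*B_t^2/5) dB_t.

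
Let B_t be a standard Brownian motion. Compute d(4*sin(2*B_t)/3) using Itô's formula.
d(4*sin(2*B_t)/3) = (-8*sin(2*B_t)/3) dt + (8*cos(2*B_t)/3) dB_t

Itô's formula for f(B_t) gives d f(B_t) = f'(B_t) dB_t + (1/2) f''(B_t) dt. Compute derivatives of f(x) = 4*sin(2*x)/3:
  f'(x)  = 8*cos(2*x)/3
  f''(x) = -16*sin(2*x)/3
Substitute x = B_t and multiply the f'' term by 1/2:
  drift     = (1/2) * (-16*sin(2*x)/3) evaluated at B_t = -8*sin(2*B_t)/3
  diffusion = (8*cos(2*x)/3) evaluated at B_t = 8*cos(2*B_t)/3
Therefore d(4*sin(2*B_t)/3) = (-8*sin(2*B_t)/3) dt + (8*cos(2*B_t)/3) dB_t.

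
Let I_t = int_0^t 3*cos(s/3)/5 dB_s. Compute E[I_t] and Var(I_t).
E[I_t] = 0; Var(I_t) = 9*t/50 + 27*sin(2*t/3)/100

The Itô integral of a deterministic integrand f(s) has mean 0 because each increment f(s) * (B_{s+ds} - B_s) has mean 0. By the Itô isometry:
  Var( int_0^t f(s) dB_s ) = E[ (int_0^t f(s) dB_s)^2 ] = int_0^t f(s)^2 ds.
Here f(s) = 3*cos(s/3)/5, so f(s)^2 = 9*cos(s/3)^2/25. Integrate:
  int_0^t (9*cos(s/3)^2/25) ds = 9*t/50 + 27*sin(2*t/3)/100.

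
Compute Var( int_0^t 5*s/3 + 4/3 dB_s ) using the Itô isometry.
Var = t*(25*t^2 + 60*t + 48)/27

The Itô integral of a deterministic integrand f(s) has mean 0 because each increment f(s) * (B_{s+ds} - B_s) has mean 0. By the Itô isometry:
  Var( int_0^t f(s) dB_s ) = E[ (int_0^t f(s) dB_s)^2 ] = int_0^t f(s)^2 ds.
Here f(s) = 5*s/3 + 4/3, so f(s)^2 = (5*s + 4)^2/9. Integrate:
  int_0^t ((5*s + 4)^2/9) ds = t*(25*t^2 + 60*t + 48)/27.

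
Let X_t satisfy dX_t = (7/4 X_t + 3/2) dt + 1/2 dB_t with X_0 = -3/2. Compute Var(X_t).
Var(X_t) = exp(7*t/2)/14 - 1/14

The variance V(t) = Var(X_t) satisfies V'(t) = 2 a V(t) + c^2 with V(0) = 0 (drift coefficient is linear in X, diffusion is constant). With a = 7/4, c = 1/2, the solution is
  V(t) = (c^2 / (2 a)) * (exp(2 a t) - 1)
       = ((1/2)^2 / (2*(7/4))) * (exp((7/2) t) - 1)
       = exp(7*t/2)/14 - 1/14.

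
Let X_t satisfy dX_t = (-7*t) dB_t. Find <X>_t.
<X>_t = 49*t^3/3

For an Itô process dX_t = a(t) dt + b(t) dB_t, the quadratic variation is <X>_t = int_0^t b(s)^2 ds (the drift term does not contribute). Here b(s) = -7*s, so
  b(s)^2 = 49*s^2.
Integrating from 0 to t:
  <X>_t = int_0^t (49*s^2) ds = 49*t^3/3.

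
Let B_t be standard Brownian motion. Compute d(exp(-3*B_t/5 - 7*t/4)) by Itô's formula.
d(exp(-3*B_t/5 - 7*t/4)) = (-157*exp(-3*B_t/5 - 7*t/4)/100) dt + (-3*exp(-3*B_t/5 - 7*t/4)/5) dB_t

Itô's formula for f(t, x): d f(t, B_t) = (f_t + (1/2) f_xx) dt + f_x dB_t. Compute partials of f(t, x) = exp(-7*t/4 - 3*x/5):
  f_t(t,x)  = -7*exp(-7*t/4 - 3*x/5)/4
  f_x(t,x)  = -3*exp(-7*t/4 - 3*x/5)/5
  f_xx(t,x) = 9*exp(-7*t/4 - 3*x/5)/25
Assemble drift = f_t + (1/2) f_xx = -157*exp(-7*t/4 - 3*x/5)/100 and diffusion = f_x = -3*exp(-7*t/4 - 3*x/5)/5. Substituting x = B_t:
  d(exp(-3*B_t/5 - 7*t/4)) = (-157*exp(-3*B_t/5 - 7*t/4)/100) dt + (-3*exp(-3*B_t/5 - 7*t/4)/5) dB_t.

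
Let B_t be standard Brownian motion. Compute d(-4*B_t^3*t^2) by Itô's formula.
d(-4*B_t^3*t^2) = (4*B_t*t*(-2*B_t^2 - 3*t)) dt + (-12*B_t^2*t^2) dB_t

Itô's formula for f(t, x): d f(t, B_t) = (f_t + (1/2) f_xx) dt + f_x dB_t. Compute partials of f(t, x) = -4*t^2*x^3:
  f_t(t,x)  = -8*t*x^3
  f_x(t,x)  = -12*t^2*x^2
  f_xx(t,x) = -24*t^2*x
Assemble drift = f_t + (1/2) f_xx = 4*t*x*(-3*t - 2*x^2) and diffusion = f_x = -12*t^2*x^2. Substituting x = B_t:
  d(-4*B_t^3*t^2) = (4*B_t*t*(-2*B_t^2 - 3*t)) dt + (-12*B_t^2*t^2) dB_t.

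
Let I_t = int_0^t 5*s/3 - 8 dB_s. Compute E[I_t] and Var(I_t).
E[I_t] = 0; Var(I_t) = t*(25*t^2 - 360*t + 1728)/27

The Itô integral of a deterministic integrand f(s) has mean 0 because each increment f(s) * (B_{s+ds} - B_s) has mean 0. By the Itô isometry:
  Var( int_0^t f(s) dB_s ) = E[ (int_0^t f(s) dB_s)^2 ] = int_0^t f(s)^2 ds.
Here f(s) = 5*s/3 - 8, so f(s)^2 = (5*s - 24)^2/9. Integrate:
  int_0^t ((5*s - 24)^2/9) ds = t*(25*t^2 - 360*t + 1728)/27.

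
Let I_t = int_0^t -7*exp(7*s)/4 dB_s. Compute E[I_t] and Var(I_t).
E[I_t] = 0; Var(I_t) = 7*exp(14*t)/32 - 7/32

The Itô integral of a deterministic integrand f(s) has mean 0 because each increment f(s) * (B_{s+ds} - B_s) has mean 0. By the Itô isometry:
  Var( int_0^t f(s) dB_s ) = E[ (int_0^t f(s) dB_s)^2 ] = int_0^t f(s)^2 ds.
Here f(s) = -7*exp(7*s)/4, so f(s)^2 = 49*exp(14*s)/16. Integrate:
  int_0^t (49*exp(14*s)/16) ds = 7*exp(14*t)/32 - 7/32.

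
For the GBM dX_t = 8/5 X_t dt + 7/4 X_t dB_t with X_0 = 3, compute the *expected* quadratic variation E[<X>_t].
E[<X>_t] = 735*exp(501*t/80)/167 - 735/167

<X>_t = int_0^t ((7/4) * X_s)^2 ds. Taking expectation inside the integral: E[<X>_t] = (7/4)^2 * int_0^t E[X_s^2] ds. For GBM, E[X_s^2] = x_0^2 * exp((2 mu + sigma^2) s). Integrating:
  E[<X>_t] = (7/4)^2 * 3^2 * (exp((2*(8/5) + (7/4)^2) t) - 1) / (2*(8/5) + (7/4)^2)
           = (7/4)^2 * 3^2 * (exp((501/80) t) - 1) / (501/80) = 735*exp(501*t/80)/167 - 735/167.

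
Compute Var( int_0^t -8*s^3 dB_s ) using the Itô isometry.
Var = 64*t^7/7

The Itô integral of a deterministic integrand f(s) has mean 0 because each increment f(s) * (B_{s+ds} - B_s) has mean 0. By the Itô isometry:
  Var( int_0^t f(s) dB_s ) = E[ (int_0^t f(s) dB_s)^2 ] = int_0^t f(s)^2 ds.
Here f(s) = -8*s^3, so f(s)^2 = 64*s^6. Integrate:
  int_0^t (64*s^6) ds = 64*t^7/7.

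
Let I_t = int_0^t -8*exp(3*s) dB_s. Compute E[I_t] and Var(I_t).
E[I_t] = 0; Var(I_t) = 32*exp(6*t)/3 - 32/3

The Itô integral of a deterministic integrand f(s) has mean 0 because each increment f(s) * (B_{s+ds} - B_s) has mean 0. By the Itô isometry:
  Var( int_0^t f(s) dB_s ) = E[ (int_0^t f(s) dB_s)^2 ] = int_0^t f(s)^2 ds.
Here f(s) = -8*exp(3*s), so f(s)^2 = 64*exp(6*s). Integrate:
  int_0^t (64*exp(6*s)) ds = 32*exp(6*t)/3 - 32/3.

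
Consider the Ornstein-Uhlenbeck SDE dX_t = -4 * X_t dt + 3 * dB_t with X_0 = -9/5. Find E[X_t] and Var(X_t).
E[X_t] = -9*exp(-4*t)/5; Var(X_t) = 9/8 - 9*exp(-8*t)/8

The OU SDE dX = -theta X dt + sigma dB admits the integrating factor exp(theta t): d(exp(theta t) X_t) = sigma exp(theta t) dB_t. Integrating from 0 to t:
  X_t = x_0 * exp(-theta t) + sigma * int_0^t exp(-theta (t-s)) dB_s.
The Itô integral has mean 0 and (by the Itô isometry) variance sigma^2 * int_0^t exp(-2 theta (t - s)) ds = sigma^2 * (1 - exp(-2 theta t)) / (2 theta).
With theta = 4, sigma = 3, x_0 = -9/5:
  E[X_t] = -9/5 * exp(-4 t) = -9*exp(-4*t)/5
  Var(X_t) = (3)^2 * (1 - exp(-2*4 t)) / (2 * 4) = 9/8 - 9*exp(-8*t)/8.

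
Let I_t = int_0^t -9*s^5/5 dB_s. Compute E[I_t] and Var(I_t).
E[I_t] = 0; Var(I_t) = 81*t^11/275

The Itô integral of a deterministic integrand f(s) has mean 0 because each increment f(s) * (B_{s+ds} - B_s) has mean 0. By the Itô isometry:
  Var( int_0^t f(s) dB_s ) = E[ (int_0^t f(s) dB_s)^2 ] = int_0^t f(s)^2 ds.
Here f(s) = -9*s^5/5, so f(s)^2 = 81*s^10/25. Integrate:
  int_0^t (81*s^10/25) ds = 81*t^11/275.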